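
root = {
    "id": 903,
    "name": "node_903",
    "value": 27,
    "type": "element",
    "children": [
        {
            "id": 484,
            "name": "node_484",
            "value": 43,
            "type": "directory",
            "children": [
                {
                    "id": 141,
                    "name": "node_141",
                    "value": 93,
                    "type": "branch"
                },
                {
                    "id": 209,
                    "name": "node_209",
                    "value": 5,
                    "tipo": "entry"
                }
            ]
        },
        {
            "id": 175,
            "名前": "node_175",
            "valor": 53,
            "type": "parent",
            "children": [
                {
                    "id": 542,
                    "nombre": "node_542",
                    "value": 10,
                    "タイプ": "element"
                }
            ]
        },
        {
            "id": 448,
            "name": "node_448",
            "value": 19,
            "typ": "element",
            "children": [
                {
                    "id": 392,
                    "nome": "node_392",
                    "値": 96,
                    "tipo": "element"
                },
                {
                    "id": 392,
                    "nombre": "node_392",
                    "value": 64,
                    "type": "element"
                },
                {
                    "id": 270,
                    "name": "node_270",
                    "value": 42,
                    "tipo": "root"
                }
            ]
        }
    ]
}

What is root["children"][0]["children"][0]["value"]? 93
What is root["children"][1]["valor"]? 53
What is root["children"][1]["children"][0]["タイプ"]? "element"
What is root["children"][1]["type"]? "parent"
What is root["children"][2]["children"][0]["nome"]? "node_392"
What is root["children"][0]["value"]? 43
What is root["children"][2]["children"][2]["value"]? 42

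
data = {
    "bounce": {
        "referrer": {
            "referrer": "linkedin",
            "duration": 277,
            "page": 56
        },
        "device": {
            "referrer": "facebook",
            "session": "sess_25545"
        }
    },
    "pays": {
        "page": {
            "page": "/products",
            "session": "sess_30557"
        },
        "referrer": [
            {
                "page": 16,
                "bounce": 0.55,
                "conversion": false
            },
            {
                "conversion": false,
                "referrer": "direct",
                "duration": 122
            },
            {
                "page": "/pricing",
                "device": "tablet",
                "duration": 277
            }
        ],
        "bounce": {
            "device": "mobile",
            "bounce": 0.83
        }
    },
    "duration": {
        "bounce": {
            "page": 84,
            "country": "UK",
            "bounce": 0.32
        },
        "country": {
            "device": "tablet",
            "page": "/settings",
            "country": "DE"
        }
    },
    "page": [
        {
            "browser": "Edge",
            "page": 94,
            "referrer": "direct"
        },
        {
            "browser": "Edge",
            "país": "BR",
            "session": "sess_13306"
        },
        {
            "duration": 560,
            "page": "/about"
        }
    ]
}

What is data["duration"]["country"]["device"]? "tablet"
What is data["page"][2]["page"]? "/about"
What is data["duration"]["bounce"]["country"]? "UK"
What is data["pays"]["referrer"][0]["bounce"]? 0.55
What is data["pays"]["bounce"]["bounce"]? 0.83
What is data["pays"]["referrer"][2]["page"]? "/pricing"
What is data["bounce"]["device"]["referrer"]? "facebook"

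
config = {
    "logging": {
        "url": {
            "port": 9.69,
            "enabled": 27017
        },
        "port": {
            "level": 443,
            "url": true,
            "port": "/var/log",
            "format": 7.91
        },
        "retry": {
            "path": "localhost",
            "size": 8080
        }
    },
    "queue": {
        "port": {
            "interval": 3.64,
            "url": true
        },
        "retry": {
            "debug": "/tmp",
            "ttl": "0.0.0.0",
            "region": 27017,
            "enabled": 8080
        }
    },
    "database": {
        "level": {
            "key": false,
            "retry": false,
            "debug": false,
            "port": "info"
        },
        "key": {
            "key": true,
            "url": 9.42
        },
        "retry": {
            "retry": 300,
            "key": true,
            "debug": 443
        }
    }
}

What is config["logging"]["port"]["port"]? "/var/log"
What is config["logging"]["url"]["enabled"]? 27017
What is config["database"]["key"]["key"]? True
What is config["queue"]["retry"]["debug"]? "/tmp"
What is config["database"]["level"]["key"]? False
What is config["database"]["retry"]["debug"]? 443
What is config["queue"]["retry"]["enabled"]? 8080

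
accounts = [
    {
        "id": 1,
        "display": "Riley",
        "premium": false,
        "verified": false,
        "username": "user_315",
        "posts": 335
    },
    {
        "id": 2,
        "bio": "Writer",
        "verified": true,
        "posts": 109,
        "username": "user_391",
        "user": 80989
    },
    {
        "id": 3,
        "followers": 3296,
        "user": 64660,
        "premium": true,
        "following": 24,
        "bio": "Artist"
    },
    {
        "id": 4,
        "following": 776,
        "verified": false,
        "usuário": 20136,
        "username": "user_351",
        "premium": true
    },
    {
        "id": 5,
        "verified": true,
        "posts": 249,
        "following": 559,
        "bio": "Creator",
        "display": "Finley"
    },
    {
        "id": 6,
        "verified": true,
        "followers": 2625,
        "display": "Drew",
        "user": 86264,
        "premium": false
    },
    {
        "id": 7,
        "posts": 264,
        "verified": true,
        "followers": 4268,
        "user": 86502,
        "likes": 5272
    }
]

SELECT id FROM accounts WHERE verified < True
[1, 4]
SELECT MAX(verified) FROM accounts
True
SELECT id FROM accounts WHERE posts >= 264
[1, 7]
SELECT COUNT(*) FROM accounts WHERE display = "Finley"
1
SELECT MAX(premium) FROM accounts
True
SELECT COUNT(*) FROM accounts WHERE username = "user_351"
1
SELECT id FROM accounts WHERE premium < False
[]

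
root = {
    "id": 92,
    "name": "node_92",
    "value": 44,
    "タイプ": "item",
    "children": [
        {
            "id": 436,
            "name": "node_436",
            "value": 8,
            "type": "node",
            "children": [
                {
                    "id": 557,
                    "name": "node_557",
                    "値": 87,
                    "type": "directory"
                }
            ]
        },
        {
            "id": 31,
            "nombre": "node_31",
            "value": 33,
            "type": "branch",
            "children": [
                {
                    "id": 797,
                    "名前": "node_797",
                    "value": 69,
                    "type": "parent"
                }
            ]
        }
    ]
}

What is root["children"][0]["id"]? 436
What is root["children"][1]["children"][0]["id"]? 797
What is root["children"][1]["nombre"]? "node_31"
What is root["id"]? 92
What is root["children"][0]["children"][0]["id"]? 557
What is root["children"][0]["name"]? "node_436"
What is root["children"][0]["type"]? "node"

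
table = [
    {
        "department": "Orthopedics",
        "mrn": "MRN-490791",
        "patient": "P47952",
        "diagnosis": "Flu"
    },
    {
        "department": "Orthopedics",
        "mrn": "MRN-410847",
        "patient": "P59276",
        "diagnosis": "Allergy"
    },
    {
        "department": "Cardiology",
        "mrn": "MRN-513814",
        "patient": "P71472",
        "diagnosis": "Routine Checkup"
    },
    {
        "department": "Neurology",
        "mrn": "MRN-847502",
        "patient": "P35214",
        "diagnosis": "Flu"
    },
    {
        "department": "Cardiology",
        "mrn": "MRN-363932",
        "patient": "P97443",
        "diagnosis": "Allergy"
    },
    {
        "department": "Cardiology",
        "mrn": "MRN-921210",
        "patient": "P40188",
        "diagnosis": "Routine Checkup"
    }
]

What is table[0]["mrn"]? "MRN-490791"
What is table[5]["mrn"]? "MRN-921210"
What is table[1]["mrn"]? "MRN-410847"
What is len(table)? 6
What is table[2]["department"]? "Cardiology"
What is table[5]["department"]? "Cardiology"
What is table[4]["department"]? "Cardiology"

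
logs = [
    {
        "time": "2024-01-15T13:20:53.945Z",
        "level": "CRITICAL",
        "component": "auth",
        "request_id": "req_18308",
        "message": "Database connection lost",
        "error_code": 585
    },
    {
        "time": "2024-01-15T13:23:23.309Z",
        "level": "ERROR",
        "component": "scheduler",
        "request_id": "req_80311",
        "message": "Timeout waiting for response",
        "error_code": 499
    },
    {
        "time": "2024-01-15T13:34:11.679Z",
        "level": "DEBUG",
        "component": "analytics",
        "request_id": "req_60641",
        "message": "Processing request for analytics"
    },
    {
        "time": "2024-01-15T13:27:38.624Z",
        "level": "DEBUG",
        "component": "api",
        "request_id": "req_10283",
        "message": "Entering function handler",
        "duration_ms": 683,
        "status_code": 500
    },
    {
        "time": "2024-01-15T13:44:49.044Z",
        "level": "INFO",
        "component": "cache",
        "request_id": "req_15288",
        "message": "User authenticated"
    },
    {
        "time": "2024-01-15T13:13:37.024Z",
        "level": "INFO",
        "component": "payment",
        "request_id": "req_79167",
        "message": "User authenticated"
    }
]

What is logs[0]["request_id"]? "req_18308"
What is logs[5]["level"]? "INFO"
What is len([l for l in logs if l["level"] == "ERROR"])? 1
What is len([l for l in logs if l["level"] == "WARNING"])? 0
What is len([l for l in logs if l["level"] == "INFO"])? 2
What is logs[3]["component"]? "api"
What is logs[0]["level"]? "CRITICAL"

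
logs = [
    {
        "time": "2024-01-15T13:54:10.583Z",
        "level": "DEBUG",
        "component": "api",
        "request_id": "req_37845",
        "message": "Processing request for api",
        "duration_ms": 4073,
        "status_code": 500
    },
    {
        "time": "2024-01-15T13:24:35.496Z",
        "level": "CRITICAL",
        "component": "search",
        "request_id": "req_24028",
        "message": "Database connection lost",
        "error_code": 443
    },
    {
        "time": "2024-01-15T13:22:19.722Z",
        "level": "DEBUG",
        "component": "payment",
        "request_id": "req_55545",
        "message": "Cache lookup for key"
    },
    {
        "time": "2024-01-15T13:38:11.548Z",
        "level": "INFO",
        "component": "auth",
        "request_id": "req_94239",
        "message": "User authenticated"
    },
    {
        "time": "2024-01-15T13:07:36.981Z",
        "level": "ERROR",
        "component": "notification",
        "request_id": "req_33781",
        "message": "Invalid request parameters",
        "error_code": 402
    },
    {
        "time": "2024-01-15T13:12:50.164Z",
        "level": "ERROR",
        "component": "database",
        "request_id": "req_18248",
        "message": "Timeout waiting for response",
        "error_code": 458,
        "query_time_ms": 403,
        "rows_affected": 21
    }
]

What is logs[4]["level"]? "ERROR"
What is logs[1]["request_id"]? "req_24028"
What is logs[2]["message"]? "Cache lookup for key"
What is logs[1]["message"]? "Database connection lost"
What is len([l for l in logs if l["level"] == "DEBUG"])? 2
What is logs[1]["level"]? "CRITICAL"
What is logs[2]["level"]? "DEBUG"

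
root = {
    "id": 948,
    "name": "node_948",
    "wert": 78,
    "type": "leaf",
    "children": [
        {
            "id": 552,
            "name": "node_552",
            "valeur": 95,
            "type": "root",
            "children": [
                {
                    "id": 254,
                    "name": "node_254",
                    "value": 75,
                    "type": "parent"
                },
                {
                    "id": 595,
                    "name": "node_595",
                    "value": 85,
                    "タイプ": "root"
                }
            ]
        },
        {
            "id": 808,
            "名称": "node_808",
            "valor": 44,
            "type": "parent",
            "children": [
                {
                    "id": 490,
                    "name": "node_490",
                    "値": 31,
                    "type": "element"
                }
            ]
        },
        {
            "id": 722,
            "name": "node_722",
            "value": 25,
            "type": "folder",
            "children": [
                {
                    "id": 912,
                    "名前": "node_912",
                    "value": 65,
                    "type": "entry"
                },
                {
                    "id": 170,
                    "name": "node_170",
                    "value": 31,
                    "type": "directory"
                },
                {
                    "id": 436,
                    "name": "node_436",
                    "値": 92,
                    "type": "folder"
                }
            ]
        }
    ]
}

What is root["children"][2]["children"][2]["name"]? "node_436"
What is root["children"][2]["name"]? "node_722"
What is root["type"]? "leaf"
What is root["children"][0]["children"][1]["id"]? 595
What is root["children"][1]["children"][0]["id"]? 490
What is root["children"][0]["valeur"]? 95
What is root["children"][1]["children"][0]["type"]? "element"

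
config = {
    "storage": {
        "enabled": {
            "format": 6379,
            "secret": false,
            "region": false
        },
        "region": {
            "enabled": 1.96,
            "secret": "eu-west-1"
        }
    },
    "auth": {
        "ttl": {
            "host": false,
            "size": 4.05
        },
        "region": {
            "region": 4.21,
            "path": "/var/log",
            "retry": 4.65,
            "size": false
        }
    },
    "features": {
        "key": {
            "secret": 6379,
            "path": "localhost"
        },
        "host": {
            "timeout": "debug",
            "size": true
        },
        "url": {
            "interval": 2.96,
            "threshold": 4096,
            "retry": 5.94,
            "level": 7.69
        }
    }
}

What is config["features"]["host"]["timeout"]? "debug"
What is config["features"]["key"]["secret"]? 6379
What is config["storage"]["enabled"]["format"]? 6379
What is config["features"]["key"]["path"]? "localhost"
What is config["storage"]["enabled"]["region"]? False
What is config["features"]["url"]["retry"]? 5.94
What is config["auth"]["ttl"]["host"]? False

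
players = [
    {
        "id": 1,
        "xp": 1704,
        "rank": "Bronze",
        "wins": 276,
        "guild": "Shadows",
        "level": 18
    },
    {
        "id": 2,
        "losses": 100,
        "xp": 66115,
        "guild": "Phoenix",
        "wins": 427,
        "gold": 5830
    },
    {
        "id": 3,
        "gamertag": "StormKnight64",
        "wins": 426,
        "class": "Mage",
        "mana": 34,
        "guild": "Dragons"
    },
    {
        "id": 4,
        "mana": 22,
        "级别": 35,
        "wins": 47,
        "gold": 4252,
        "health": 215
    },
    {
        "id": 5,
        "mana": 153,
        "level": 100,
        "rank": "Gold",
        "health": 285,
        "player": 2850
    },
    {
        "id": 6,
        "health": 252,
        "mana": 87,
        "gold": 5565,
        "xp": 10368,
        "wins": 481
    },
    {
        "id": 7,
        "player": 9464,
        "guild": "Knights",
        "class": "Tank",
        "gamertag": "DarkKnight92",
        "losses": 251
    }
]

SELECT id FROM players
[1, 2, 3, 4, 5, 6, 7]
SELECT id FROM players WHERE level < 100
[1]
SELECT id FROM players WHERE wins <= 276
[1, 4]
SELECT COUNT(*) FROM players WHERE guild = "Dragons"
1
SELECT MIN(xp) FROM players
1704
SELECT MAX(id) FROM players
7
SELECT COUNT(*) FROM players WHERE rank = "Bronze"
1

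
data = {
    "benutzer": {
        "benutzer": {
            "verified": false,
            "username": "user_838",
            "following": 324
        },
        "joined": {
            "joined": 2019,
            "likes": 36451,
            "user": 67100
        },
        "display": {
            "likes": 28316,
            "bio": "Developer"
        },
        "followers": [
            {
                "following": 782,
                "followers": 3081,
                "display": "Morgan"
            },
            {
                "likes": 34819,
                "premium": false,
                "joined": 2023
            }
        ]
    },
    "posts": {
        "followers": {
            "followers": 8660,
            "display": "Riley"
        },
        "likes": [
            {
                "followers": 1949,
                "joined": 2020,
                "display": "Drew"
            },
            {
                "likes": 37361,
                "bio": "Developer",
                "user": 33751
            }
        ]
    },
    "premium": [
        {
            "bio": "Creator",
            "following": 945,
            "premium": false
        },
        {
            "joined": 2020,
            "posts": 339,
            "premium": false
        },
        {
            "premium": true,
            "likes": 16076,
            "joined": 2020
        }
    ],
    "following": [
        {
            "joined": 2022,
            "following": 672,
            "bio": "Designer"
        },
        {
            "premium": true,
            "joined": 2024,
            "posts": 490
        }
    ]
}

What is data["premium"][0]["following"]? 945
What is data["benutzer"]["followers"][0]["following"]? 782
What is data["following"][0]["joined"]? 2022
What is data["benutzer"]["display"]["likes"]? 28316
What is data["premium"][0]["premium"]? False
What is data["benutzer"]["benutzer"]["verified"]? False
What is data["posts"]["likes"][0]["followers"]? 1949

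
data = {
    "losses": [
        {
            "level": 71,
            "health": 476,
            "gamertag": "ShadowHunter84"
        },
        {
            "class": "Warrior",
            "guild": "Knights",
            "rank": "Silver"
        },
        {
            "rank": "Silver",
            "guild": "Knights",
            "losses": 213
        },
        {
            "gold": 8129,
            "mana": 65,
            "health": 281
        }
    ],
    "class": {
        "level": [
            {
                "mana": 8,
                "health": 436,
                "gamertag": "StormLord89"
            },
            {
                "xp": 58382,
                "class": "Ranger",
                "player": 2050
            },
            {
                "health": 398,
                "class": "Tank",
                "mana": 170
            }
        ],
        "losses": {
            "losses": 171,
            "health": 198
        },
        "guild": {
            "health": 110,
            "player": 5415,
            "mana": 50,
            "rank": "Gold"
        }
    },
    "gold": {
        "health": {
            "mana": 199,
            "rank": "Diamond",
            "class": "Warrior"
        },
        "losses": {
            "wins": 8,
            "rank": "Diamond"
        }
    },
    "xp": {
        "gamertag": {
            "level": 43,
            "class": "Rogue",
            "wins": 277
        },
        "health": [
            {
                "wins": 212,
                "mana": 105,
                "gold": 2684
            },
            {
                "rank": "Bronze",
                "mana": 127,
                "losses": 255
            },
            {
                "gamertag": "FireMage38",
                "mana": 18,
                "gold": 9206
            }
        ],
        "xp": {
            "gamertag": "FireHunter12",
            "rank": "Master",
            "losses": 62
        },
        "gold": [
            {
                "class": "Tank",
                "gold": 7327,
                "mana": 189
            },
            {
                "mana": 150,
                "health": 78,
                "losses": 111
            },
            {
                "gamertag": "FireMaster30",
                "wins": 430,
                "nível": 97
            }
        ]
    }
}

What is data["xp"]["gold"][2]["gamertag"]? "FireMaster30"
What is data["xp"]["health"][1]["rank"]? "Bronze"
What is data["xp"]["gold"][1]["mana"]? 150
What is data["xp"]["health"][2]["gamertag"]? "FireMage38"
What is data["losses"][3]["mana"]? 65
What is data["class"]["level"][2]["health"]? 398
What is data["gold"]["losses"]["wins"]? 8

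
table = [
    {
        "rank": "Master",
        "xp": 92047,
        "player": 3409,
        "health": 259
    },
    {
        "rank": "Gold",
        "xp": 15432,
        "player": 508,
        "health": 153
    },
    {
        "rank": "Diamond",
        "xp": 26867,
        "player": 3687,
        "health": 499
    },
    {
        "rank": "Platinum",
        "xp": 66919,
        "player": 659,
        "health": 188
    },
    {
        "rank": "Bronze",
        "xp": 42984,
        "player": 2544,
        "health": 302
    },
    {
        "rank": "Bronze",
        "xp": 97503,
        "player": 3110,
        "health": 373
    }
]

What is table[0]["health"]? 259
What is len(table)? 6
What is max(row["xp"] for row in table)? 97503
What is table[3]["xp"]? 66919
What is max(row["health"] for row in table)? 499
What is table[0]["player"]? 3409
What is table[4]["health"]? 302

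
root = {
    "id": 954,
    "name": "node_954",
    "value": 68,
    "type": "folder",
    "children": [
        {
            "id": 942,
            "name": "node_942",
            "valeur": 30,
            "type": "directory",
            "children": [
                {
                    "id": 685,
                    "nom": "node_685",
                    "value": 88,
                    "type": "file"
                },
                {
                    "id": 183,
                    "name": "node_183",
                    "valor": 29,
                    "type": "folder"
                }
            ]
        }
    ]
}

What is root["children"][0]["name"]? "node_942"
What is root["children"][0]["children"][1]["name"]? "node_183"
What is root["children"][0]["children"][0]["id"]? 685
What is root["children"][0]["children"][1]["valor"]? 29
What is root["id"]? 954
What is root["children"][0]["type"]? "directory"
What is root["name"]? "node_954"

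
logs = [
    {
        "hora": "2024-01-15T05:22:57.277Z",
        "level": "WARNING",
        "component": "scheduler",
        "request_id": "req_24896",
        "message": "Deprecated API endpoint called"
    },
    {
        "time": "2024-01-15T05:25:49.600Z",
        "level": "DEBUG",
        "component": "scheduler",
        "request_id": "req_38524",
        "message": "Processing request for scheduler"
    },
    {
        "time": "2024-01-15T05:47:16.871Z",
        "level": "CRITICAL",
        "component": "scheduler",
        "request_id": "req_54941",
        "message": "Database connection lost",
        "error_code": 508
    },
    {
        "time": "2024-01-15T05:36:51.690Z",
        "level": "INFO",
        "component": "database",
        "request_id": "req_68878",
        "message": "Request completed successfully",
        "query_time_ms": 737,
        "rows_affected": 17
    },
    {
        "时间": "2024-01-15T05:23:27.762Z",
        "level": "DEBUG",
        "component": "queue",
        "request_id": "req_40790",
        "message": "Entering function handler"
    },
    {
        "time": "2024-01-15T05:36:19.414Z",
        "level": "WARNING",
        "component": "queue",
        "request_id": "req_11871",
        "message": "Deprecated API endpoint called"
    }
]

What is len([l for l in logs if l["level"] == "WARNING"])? 2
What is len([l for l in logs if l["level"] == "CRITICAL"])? 1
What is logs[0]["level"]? "WARNING"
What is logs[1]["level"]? "DEBUG"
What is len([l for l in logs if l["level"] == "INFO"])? 1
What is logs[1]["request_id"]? "req_38524"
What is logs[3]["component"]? "database"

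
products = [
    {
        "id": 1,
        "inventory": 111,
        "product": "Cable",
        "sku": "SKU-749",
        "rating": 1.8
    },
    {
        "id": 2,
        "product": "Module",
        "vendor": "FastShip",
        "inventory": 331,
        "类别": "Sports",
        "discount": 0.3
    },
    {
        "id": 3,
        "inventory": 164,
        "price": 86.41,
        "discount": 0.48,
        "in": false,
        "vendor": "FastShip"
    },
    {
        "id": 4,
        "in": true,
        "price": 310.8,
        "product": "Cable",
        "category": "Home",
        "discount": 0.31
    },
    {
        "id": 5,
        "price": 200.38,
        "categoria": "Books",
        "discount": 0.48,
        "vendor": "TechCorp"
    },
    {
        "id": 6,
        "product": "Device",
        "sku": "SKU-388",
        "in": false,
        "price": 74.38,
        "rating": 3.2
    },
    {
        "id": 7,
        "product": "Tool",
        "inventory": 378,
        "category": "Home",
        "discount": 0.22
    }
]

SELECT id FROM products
[1, 2, 3, 4, 5, 6, 7]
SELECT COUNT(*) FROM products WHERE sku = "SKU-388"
1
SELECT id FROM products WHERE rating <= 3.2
[1, 6]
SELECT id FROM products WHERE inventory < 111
[]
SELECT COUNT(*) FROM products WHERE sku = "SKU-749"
1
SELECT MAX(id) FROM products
7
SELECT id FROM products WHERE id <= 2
[1, 2]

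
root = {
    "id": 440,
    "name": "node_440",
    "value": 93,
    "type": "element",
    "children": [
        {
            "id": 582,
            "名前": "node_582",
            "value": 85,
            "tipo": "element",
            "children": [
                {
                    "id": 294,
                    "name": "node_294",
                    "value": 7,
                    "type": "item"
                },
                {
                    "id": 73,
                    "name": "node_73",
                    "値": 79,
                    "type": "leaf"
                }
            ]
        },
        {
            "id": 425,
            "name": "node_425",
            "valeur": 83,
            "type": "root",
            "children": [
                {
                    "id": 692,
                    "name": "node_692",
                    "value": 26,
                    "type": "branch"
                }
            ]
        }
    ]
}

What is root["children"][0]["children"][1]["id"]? 73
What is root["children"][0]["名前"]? "node_582"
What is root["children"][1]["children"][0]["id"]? 692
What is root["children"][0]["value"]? 85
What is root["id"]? 440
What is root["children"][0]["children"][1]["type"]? "leaf"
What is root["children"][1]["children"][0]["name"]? "node_692"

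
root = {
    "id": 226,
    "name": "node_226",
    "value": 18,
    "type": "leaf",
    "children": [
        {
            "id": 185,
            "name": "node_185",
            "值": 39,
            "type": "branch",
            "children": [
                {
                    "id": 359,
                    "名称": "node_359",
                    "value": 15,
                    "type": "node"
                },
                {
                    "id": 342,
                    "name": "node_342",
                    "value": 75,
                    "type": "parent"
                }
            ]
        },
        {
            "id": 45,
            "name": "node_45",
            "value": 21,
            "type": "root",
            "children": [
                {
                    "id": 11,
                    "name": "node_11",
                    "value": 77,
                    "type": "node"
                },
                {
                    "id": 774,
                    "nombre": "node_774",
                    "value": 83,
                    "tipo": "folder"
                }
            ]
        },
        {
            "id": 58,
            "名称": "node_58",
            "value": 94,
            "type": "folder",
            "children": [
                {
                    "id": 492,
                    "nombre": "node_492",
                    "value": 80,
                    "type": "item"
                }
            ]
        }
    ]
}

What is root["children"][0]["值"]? 39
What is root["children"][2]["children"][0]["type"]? "item"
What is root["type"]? "leaf"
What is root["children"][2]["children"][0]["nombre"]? "node_492"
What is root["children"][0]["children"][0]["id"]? 359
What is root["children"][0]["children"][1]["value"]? 75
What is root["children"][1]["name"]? "node_45"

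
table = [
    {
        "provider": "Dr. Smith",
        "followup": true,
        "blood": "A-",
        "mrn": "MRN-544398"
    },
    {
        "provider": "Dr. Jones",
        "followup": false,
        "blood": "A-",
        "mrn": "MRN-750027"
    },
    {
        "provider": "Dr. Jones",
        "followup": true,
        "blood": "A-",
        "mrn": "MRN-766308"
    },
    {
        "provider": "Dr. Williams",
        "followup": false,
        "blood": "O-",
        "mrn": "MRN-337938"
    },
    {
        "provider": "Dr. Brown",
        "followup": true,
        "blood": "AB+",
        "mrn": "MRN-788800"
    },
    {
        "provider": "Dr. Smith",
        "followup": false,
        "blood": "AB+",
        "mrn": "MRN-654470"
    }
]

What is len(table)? 6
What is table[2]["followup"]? True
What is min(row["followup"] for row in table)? False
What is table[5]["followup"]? False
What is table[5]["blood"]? "AB+"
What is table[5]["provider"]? "Dr. Smith"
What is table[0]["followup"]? True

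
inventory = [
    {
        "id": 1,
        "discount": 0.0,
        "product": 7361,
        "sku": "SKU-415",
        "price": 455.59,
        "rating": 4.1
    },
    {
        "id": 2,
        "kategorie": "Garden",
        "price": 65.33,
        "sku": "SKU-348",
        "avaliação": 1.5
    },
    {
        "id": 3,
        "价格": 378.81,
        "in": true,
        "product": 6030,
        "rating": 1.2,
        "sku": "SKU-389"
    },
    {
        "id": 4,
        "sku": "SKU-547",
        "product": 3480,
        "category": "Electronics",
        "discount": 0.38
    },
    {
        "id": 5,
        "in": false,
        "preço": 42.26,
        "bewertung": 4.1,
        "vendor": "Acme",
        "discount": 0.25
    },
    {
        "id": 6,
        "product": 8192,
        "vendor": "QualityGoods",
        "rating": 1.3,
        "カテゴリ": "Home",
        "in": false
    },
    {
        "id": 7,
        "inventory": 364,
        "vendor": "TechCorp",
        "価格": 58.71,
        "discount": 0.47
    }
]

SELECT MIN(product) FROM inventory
3480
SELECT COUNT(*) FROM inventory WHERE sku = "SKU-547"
1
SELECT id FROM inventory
[1, 2, 3, 4, 5, 6, 7]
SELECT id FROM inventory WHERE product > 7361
[6]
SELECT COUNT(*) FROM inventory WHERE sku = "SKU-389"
1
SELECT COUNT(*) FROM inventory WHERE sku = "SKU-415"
1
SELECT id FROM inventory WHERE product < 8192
[1, 3, 4]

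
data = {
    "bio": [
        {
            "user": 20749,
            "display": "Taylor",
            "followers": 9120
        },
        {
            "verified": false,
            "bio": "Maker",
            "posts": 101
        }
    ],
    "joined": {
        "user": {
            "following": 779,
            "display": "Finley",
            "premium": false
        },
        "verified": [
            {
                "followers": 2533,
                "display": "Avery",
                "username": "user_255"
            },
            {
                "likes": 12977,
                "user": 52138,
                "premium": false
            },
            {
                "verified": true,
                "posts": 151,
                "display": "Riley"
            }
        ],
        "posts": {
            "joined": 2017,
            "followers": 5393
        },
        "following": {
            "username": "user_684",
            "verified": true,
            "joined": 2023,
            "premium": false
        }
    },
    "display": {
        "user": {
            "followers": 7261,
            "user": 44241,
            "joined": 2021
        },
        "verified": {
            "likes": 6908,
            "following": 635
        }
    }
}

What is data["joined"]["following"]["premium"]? False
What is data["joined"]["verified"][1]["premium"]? False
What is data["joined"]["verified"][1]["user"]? 52138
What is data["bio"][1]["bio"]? "Maker"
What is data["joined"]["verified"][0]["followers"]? 2533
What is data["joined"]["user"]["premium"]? False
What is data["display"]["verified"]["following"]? 635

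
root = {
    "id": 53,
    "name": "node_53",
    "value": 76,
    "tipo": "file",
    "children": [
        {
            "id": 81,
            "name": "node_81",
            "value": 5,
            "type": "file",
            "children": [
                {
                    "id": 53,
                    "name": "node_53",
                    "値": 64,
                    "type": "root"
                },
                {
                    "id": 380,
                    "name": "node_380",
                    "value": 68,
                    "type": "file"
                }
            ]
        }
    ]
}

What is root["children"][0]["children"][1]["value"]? 68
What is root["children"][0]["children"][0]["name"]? "node_53"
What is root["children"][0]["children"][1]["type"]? "file"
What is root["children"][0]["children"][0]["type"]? "root"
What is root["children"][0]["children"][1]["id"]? 380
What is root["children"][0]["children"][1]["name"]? "node_380"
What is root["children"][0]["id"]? 81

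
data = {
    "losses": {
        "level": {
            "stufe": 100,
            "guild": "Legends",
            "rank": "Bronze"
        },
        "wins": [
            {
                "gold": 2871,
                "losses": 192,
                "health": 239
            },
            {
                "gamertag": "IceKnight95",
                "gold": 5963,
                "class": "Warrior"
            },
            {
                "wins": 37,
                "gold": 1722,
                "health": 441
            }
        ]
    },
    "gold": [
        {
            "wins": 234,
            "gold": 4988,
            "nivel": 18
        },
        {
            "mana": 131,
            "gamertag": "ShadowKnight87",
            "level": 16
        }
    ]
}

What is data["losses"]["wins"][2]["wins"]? 37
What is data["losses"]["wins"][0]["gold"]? 2871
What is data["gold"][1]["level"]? 16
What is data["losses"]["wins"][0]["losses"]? 192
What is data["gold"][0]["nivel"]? 18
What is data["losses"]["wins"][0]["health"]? 239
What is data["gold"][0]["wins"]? 234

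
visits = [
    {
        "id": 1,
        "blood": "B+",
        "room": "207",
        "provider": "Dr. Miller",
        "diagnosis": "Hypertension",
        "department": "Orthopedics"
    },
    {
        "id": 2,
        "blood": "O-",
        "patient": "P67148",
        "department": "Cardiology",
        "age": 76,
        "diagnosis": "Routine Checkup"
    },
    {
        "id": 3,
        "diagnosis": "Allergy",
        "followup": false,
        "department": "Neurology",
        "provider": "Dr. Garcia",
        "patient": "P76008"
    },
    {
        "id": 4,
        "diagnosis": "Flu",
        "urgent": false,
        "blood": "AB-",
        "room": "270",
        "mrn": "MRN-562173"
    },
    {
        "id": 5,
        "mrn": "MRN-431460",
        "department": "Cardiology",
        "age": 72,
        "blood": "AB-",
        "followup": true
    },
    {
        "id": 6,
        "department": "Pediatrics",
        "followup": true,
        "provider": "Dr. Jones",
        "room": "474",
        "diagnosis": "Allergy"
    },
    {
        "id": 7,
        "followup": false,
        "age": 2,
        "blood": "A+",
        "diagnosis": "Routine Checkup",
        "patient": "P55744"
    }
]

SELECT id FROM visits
[1, 2, 3, 4, 5, 6, 7]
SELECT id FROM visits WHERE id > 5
[6, 7]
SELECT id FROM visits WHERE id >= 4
[4, 5, 6, 7]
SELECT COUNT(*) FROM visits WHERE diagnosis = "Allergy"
2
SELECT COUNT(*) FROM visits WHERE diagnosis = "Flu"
1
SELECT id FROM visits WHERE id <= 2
[1, 2]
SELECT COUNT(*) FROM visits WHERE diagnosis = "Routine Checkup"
2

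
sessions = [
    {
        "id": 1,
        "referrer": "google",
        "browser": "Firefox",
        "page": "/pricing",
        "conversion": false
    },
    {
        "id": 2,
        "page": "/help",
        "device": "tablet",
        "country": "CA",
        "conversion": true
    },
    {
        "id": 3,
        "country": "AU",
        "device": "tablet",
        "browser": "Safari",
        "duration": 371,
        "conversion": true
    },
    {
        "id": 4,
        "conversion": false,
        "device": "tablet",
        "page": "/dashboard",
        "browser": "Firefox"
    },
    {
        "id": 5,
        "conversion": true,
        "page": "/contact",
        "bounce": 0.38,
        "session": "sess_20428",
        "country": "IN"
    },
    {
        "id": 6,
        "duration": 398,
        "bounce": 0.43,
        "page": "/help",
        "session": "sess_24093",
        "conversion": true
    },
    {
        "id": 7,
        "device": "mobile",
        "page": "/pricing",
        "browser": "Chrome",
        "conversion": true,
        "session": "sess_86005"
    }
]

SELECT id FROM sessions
[1, 2, 3, 4, 5, 6, 7]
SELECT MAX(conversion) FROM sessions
True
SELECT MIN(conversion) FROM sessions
False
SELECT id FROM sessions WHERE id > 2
[3, 4, 5, 6, 7]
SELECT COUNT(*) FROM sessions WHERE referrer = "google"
1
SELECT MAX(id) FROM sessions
7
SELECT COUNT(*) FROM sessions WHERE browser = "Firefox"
2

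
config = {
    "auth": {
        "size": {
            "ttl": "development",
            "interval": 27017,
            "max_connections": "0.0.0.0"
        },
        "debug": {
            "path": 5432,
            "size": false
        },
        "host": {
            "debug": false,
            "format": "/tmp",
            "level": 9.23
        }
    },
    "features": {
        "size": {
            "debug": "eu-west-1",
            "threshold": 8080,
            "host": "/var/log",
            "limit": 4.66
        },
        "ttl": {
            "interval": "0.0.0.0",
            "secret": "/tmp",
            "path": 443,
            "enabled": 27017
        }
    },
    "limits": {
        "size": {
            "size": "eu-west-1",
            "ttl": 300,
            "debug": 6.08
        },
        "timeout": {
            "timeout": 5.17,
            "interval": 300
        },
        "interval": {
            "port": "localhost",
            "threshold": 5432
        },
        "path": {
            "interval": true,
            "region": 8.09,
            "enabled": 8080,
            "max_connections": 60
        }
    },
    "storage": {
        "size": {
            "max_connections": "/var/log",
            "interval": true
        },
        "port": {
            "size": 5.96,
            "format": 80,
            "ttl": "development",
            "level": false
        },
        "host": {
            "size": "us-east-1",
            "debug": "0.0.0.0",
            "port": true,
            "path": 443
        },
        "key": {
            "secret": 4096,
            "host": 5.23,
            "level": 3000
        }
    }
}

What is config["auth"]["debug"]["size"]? False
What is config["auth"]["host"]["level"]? 9.23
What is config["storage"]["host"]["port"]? True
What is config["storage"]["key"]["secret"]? 4096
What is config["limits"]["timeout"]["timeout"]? 5.17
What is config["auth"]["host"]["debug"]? False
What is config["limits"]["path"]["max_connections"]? 60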